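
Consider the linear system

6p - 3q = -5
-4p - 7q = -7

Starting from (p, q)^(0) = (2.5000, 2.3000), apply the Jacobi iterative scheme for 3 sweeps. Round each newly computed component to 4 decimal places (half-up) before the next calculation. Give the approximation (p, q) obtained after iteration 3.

(-0.4238, 1.5986)

Iteration 1:
  p = (-5 - (-3)·2.3000) / (6) = 0.3167
  q = (-7 - (-4)·2.5000) / (-7) = -0.4286
Iteration 2:
  p = (-5 - (-3)·-0.4286) / (6) = -1.0476
  q = (-7 - (-4)·0.3167) / (-7) = 0.8190
Iteration 3:
  p = (-5 - (-3)·0.8190) / (6) = -0.4238
  q = (-7 - (-4)·-1.0476) / (-7) = 1.5986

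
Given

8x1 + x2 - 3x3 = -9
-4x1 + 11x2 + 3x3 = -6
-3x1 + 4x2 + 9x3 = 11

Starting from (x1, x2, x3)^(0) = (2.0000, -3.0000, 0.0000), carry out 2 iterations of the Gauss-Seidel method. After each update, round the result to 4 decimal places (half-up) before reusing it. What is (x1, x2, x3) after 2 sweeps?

Iteration 1:
  x1 = (-9 - (1)·-3.0000 - (-3)·0.0000) / (8) = -0.7500
  x2 = (-6 - (-4)·-0.7500 - (3)·0.0000) / (11) = -0.8182
  x3 = (11 - (-3)·-0.7500 - (4)·-0.8182) / (9) = 1.3359
Iteration 2:
  x1 = (-9 - (1)·-0.8182 - (-3)·1.3359) / (8) = -0.5218
  x2 = (-6 - (-4)·-0.5218 - (3)·1.3359) / (11) = -1.0995
  x3 = (11 - (-3)·-0.5218 - (4)·-1.0995) / (9) = 1.5370

(-0.5218, -1.0995, 1.5370)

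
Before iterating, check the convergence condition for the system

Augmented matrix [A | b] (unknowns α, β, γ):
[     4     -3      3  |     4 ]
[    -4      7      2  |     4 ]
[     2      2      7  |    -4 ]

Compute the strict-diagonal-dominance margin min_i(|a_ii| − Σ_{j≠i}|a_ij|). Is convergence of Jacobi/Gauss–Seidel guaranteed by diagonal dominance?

-2

row 1: |4| − (3+3) = -2
row 2: |7| − (4+2) = 1
row 3: |7| − (2+2) = 3
minimum over rows = -2 → not strictly diagonally dominant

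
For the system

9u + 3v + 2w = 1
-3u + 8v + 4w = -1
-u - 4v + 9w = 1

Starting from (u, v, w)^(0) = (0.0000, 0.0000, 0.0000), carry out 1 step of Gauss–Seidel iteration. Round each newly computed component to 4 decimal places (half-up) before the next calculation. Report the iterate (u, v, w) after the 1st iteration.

(0.1111, -0.0833, 0.0864)

Iteration 1:
  u = (1 - (3)·0.0000 - (2)·0.0000) / (9) = 0.1111
  v = (-1 - (-3)·0.1111 - (4)·0.0000) / (8) = -0.0833
  w = (1 - (-1)·0.1111 - (-4)·-0.0833) / (9) = 0.0864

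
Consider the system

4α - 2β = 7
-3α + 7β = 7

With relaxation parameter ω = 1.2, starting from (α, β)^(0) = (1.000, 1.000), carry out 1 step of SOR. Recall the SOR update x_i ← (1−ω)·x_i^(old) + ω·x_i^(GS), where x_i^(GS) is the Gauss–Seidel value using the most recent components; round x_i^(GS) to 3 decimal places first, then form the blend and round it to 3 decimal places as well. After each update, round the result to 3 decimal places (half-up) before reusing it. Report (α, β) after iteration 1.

(2.500, 2.285)

Iteration 1:
  α: GS value = (7 - (-2)·1.000) / (4) = 2.250;  α ← (1−ω)·1.000 + ω·2.250 = 2.500
  β: GS value = (7 - (-3)·2.500) / (7) = 2.071;  β ← (1−ω)·1.000 + ω·2.071 = 2.285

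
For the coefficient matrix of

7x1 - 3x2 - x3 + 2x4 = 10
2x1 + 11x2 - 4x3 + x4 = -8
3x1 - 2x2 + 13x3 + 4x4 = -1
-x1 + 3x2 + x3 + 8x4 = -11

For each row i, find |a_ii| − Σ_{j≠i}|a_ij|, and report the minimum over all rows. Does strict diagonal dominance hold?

row 1: |7| − (3+1+2) = 1
row 2: |11| − (2+4+1) = 4
row 3: |13| − (3+2+4) = 4
row 4: |8| − (1+3+1) = 3
minimum over rows = 1 → strictly diagonally dominant (convergence guaranteed)

1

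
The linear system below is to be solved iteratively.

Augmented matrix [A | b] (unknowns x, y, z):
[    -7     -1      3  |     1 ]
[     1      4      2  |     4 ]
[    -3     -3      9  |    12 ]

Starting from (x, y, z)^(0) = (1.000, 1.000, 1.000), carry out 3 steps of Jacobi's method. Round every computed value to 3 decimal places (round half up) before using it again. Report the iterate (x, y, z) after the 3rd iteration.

(0.490, 0.098, 1.548)

Iteration 1:
  x = (1 - (-1)·1.000 - (3)·1.000) / (-7) = 0.143
  y = (4 - (1)·1.000 - (2)·1.000) / (4) = 0.250
  z = (12 - (-3)·1.000 - (-3)·1.000) / (9) = 2.000
Iteration 2:
  x = (1 - (-1)·0.250 - (3)·2.000) / (-7) = 0.679
  y = (4 - (1)·0.143 - (2)·2.000) / (4) = -0.036
  z = (12 - (-3)·0.143 - (-3)·0.250) / (9) = 1.464
Iteration 3:
  x = (1 - (-1)·-0.036 - (3)·1.464) / (-7) = 0.490
  y = (4 - (1)·0.679 - (2)·1.464) / (4) = 0.098
  z = (12 - (-3)·0.679 - (-3)·-0.036) / (9) = 1.548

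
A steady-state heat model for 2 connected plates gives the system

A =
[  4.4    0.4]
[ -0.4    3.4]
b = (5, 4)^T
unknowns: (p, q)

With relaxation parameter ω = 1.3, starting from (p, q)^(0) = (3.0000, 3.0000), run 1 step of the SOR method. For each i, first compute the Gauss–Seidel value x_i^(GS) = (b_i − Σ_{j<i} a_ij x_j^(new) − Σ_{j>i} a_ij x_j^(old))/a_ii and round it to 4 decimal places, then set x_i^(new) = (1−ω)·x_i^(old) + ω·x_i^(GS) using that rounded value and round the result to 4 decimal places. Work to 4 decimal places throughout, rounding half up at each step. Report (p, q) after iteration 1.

Iteration 1:
  p: GS value = (5 - (0.4)·3.0000) / (4.4) = 0.8636;  p ← (1−ω)·3.0000 + ω·0.8636 = 0.2227
  q: GS value = (4 - (-0.4)·0.2227) / (3.4) = 1.2027;  q ← (1−ω)·3.0000 + ω·1.2027 = 0.6635

(0.2227, 0.6635)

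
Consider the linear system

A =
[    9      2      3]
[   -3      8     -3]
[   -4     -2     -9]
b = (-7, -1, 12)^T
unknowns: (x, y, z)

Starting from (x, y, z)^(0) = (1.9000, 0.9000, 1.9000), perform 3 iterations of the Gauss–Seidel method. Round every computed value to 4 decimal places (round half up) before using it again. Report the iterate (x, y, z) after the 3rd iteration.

(-0.3335, -0.6077, -1.0501)

Iteration 1:
  x = (-7 - (2)·0.9000 - (3)·1.9000) / (9) = -1.6111
  y = (-1 - (-3)·-1.6111 - (-3)·1.9000) / (8) = -0.0167
  z = (12 - (-4)·-1.6111 - (-2)·-0.0167) / (-9) = -0.6136
Iteration 2:
  x = (-7 - (2)·-0.0167 - (3)·-0.6136) / (9) = -0.5695
  y = (-1 - (-3)·-0.5695 - (-3)·-0.6136) / (8) = -0.5687
  z = (12 - (-4)·-0.5695 - (-2)·-0.5687) / (-9) = -0.9538
Iteration 3:
  x = (-7 - (2)·-0.5687 - (3)·-0.9538) / (9) = -0.3335
  y = (-1 - (-3)·-0.3335 - (-3)·-0.9538) / (8) = -0.6077
  z = (12 - (-4)·-0.3335 - (-2)·-0.6077) / (-9) = -1.0501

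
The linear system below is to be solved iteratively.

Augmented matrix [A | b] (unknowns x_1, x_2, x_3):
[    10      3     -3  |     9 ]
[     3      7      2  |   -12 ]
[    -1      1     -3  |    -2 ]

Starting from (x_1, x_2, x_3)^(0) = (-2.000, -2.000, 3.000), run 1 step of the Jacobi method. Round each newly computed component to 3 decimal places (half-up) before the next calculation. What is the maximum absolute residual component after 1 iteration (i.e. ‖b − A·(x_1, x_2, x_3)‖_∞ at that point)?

Iteration 1:
  x_1 = (9 - (3)·-2.000 - (-3)·3.000) / (10) = 2.400
  x_2 = (-12 - (3)·-2.000 - (2)·3.000) / (7) = -1.714
  x_3 = (-2 - (-1)·-2.000 - (1)·-2.000) / (-3) = 0.667
Residual b − A·x = (-7.857, -8.536, 4.115); ∞-norm = 8.536

8.536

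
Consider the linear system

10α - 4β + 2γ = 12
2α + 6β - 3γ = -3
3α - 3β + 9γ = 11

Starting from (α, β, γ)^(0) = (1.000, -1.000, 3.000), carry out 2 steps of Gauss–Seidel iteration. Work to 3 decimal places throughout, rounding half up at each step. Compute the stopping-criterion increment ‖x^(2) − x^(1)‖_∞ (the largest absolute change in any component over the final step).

Iteration 1:
  α = (12 - (-4)·-1.000 - (2)·3.000) / (10) = 0.200
  β = (-3 - (2)·0.200 - (-3)·3.000) / (6) = 0.933
  γ = (11 - (3)·0.200 - (-3)·0.933) / (9) = 1.467
Iteration 2:
  α = (12 - (-4)·0.933 - (2)·1.467) / (10) = 1.280
  β = (-3 - (2)·1.280 - (-3)·1.467) / (6) = -0.193
  γ = (11 - (3)·1.280 - (-3)·-0.193) / (9) = 0.731
Change: (1.080, -1.126, -0.736) → max |·| = 1.126

1.126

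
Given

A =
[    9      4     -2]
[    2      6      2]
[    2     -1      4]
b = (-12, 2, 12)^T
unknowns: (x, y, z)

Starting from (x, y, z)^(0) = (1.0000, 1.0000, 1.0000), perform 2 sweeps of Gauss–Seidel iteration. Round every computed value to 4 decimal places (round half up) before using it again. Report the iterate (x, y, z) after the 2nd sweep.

(-0.6955, -0.7373, 3.1634)

Iteration 1:
  x = (-12 - (4)·1.0000 - (-2)·1.0000) / (9) = -1.5556
  y = (2 - (2)·-1.5556 - (2)·1.0000) / (6) = 0.5185
  z = (12 - (2)·-1.5556 - (-1)·0.5185) / (4) = 3.9074
Iteration 2:
  x = (-12 - (4)·0.5185 - (-2)·3.9074) / (9) = -0.6955
  y = (2 - (2)·-0.6955 - (2)·3.9074) / (6) = -0.7373
  z = (12 - (2)·-0.6955 - (-1)·-0.7373) / (4) = 3.1634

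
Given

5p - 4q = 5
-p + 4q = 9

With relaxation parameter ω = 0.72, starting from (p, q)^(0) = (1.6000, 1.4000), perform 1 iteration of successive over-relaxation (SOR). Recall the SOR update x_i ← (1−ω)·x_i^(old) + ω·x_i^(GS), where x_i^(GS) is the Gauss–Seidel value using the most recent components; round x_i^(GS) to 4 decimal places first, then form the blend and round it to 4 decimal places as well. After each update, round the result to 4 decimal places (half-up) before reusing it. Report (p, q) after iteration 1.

Iteration 1:
  p: GS value = (5 - (-4)·1.4000) / (5) = 2.1200;  p ← (1−ω)·1.6000 + ω·2.1200 = 1.9744
  q: GS value = (9 - (-1)·1.9744) / (4) = 2.7436;  q ← (1−ω)·1.4000 + ω·2.7436 = 2.3674

(1.9744, 2.3674)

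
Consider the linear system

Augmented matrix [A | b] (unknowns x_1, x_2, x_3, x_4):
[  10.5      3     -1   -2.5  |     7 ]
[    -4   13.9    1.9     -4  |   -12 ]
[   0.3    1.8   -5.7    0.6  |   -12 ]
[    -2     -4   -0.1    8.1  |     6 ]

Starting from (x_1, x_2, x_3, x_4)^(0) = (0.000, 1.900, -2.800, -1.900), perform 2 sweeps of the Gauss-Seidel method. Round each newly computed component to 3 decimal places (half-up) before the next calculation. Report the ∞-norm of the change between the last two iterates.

1.751

Iteration 1:
  x_1 = (7 - (3)·1.900 - (-1)·-2.800 - (-2.5)·-1.900) / (10.5) = -0.595
  x_2 = (-12 - (-4)·-0.595 - (1.9)·-2.800 - (-4)·-1.900) / (13.9) = -1.199
  x_3 = (-12 - (0.3)·-0.595 - (1.8)·-1.199 - (0.6)·-1.900) / (-5.7) = 1.495
  x_4 = (6 - (-2)·-0.595 - (-4)·-1.199 - (-0.1)·1.495) / (8.1) = 0.020
Iteration 2:
  x_1 = (7 - (3)·-1.199 - (-1)·1.495 - (-2.5)·0.020) / (10.5) = 1.156
  x_2 = (-12 - (-4)·1.156 - (1.9)·1.495 - (-4)·0.020) / (13.9) = -0.729
  x_3 = (-12 - (0.3)·1.156 - (1.8)·-0.729 - (0.6)·0.020) / (-5.7) = 1.938
  x_4 = (6 - (-2)·1.156 - (-4)·-0.729 - (-0.1)·1.938) / (8.1) = 0.690
Change: (1.751, 0.470, 0.443, 0.670) → max |·| = 1.751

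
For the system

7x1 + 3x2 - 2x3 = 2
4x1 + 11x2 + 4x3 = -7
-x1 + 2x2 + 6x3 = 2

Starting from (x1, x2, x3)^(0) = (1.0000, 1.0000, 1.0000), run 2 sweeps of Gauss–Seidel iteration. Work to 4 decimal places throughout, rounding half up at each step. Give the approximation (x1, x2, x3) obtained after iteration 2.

Iteration 1:
  x1 = (2 - (3)·1.0000 - (-2)·1.0000) / (7) = 0.1429
  x2 = (-7 - (4)·0.1429 - (4)·1.0000) / (11) = -1.0520
  x3 = (2 - (-1)·0.1429 - (2)·-1.0520) / (6) = 0.7078
Iteration 2:
  x1 = (2 - (3)·-1.0520 - (-2)·0.7078) / (7) = 0.9388
  x2 = (-7 - (4)·0.9388 - (4)·0.7078) / (11) = -1.2351
  x3 = (2 - (-1)·0.9388 - (2)·-1.2351) / (6) = 0.9015

(0.9388, -1.2351, 0.9015)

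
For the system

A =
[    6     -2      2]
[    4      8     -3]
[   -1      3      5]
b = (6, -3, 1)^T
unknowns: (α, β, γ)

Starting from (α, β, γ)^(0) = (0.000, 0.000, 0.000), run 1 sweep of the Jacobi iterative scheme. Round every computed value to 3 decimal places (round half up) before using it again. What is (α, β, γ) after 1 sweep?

Iteration 1:
  α = (6 - (-2)·0.000 - (2)·0.000) / (6) = 1.000
  β = (-3 - (4)·0.000 - (-3)·0.000) / (8) = -0.375
  γ = (1 - (-1)·0.000 - (3)·0.000) / (5) = 0.200

(1.000, -0.375, 0.200)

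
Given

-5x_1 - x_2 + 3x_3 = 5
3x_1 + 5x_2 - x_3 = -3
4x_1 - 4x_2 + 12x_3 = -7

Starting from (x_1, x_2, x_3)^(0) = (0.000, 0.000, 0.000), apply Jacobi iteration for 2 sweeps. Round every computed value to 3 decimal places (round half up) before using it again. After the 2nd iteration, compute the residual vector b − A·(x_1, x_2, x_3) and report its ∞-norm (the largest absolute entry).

Iteration 1:
  x_1 = (5 - (-1)·0.000 - (3)·0.000) / (-5) = -1.000
  x_2 = (-3 - (3)·0.000 - (-1)·0.000) / (5) = -0.600
  x_3 = (-7 - (4)·0.000 - (-4)·0.000) / (12) = -0.583
Iteration 2:
  x_1 = (5 - (-1)·-0.600 - (3)·-0.583) / (-5) = -1.230
  x_2 = (-3 - (3)·-1.000 - (-1)·-0.583) / (5) = -0.117
  x_3 = (-7 - (4)·-1.000 - (-4)·-0.600) / (12) = -0.450
Residual b − A·x = (0.083, 0.825, 2.852); ∞-norm = 2.852

2.852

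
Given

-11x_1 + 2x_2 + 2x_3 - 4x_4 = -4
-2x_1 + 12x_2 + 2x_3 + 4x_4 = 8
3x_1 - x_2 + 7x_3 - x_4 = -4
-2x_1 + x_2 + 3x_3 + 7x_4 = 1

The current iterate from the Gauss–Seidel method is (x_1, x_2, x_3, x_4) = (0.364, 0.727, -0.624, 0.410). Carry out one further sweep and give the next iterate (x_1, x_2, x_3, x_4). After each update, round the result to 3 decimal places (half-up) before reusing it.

One sweep:
  x_1 = (-4 - (2)·0.727 - (2)·-0.624 - (-4)·0.410) / (-11) = 0.233
  x_2 = (8 - (-2)·0.233 - (2)·-0.624 - (4)·0.410) / (12) = 0.673
  x_3 = (-4 - (3)·0.233 - (-1)·0.673 - (-1)·0.410) / (7) = -0.517
  x_4 = (1 - (-2)·0.233 - (1)·0.673 - (3)·-0.517) / (7) = 0.335

(0.233, 0.673, -0.517, 0.335)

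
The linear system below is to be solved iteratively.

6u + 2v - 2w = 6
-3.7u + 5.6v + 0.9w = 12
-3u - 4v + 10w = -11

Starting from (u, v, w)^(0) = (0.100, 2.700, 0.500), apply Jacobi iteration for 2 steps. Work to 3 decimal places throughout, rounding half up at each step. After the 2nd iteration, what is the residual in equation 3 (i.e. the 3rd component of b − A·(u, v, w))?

0.834

Iteration 1:
  u = (6 - (2)·2.700 - (-2)·0.500) / (6) = 0.267
  v = (12 - (-3.7)·0.100 - (0.9)·0.500) / (5.6) = 2.129
  w = (-11 - (-3)·0.100 - (-4)·2.700) / (10) = 0.010
Iteration 2:
  u = (6 - (2)·2.129 - (-2)·0.010) / (6) = 0.294
  v = (12 - (-3.7)·0.267 - (0.9)·0.010) / (5.6) = 2.318
  w = (-11 - (-3)·0.267 - (-4)·2.129) / (10) = -0.168
Residual b − A·x = (-0.736, 0.258, 0.834)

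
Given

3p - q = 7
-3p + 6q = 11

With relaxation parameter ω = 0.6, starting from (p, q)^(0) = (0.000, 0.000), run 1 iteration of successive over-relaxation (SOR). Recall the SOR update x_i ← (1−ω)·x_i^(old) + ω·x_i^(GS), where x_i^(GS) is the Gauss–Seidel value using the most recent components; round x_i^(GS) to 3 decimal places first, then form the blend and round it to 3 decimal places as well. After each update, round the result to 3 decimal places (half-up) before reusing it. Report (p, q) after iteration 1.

(1.400, 1.520)

Iteration 1:
  p: GS value = (7 - (-1)·0.000) / (3) = 2.333;  p ← (1−ω)·0.000 + ω·2.333 = 1.400
  q: GS value = (11 - (-3)·1.400) / (6) = 2.533;  q ← (1−ω)·0.000 + ω·2.533 = 1.520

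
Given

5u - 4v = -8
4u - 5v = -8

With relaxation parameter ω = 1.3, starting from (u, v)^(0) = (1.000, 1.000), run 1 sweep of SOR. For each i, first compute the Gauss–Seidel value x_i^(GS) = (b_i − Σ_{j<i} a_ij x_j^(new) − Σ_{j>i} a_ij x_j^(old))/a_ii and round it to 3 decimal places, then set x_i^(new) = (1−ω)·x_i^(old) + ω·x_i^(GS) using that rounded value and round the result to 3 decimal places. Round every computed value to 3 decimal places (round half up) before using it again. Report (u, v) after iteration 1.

(-1.340, 0.386)

Iteration 1:
  u: GS value = (-8 - (-4)·1.000) / (5) = -0.800;  u ← (1−ω)·1.000 + ω·-0.800 = -1.340
  v: GS value = (-8 - (4)·-1.340) / (-5) = 0.528;  v ← (1−ω)·1.000 + ω·0.528 = 0.386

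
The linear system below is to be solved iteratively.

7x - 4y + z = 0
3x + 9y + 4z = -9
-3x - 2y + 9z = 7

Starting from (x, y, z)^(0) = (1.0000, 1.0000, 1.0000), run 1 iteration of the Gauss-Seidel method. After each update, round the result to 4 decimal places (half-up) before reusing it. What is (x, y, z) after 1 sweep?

Iteration 1:
  x = (0 - (-4)·1.0000 - (1)·1.0000) / (7) = 0.4286
  y = (-9 - (3)·0.4286 - (4)·1.0000) / (9) = -1.5873
  z = (7 - (-3)·0.4286 - (-2)·-1.5873) / (9) = 0.5679

(0.4286, -1.5873, 0.5679)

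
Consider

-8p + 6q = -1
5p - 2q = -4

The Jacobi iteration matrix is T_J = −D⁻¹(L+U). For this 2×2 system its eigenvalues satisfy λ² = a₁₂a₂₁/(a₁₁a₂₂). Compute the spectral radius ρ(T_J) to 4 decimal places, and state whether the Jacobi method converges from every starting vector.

1.3693

a₁₂a₂₁/(a₁₁a₂₂) = (6)·(5) / ((-8)·(-2)) = 1.875000
ρ = √|1.875000| = √1.875000 = 1.3693
ρ > 1, so Jacobi diverges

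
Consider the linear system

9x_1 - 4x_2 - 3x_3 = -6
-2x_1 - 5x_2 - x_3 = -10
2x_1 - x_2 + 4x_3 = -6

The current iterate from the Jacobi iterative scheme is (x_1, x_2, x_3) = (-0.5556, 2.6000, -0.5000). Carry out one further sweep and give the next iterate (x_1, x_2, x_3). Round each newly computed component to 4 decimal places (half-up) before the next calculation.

(0.3222, 2.3222, -0.5722)

One sweep:
  x_1 = (-6 - (-4)·2.6000 - (-3)·-0.5000) / (9) = 0.3222
  x_2 = (-10 - (-2)·-0.5556 - (-1)·-0.5000) / (-5) = 2.3222
  x_3 = (-6 - (2)·-0.5556 - (-1)·2.6000) / (4) = -0.5722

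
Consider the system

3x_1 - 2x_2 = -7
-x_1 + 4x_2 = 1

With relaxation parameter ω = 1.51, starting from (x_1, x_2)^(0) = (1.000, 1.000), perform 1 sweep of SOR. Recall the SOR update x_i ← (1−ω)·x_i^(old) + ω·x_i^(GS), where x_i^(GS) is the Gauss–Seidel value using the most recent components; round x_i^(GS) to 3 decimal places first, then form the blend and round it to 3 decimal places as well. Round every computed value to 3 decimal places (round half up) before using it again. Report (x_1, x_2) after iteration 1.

(-3.027, -1.276)

Iteration 1:
  x_1: GS value = (-7 - (-2)·1.000) / (3) = -1.667;  x_1 ← (1−ω)·1.000 + ω·-1.667 = -3.027
  x_2: GS value = (1 - (-1)·-3.027) / (4) = -0.507;  x_2 ← (1−ω)·1.000 + ω·-0.507 = -1.276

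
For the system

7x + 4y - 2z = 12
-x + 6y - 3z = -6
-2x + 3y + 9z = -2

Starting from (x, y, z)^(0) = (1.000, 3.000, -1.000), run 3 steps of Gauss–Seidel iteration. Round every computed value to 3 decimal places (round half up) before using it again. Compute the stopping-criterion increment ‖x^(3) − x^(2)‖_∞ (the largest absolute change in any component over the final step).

0.551

Iteration 1:
  x = (12 - (4)·3.000 - (-2)·-1.000) / (7) = -0.286
  y = (-6 - (-1)·-0.286 - (-3)·-1.000) / (6) = -1.548
  z = (-2 - (-2)·-0.286 - (3)·-1.548) / (9) = 0.230
Iteration 2:
  x = (12 - (4)·-1.548 - (-2)·0.230) / (7) = 2.665
  y = (-6 - (-1)·2.665 - (-3)·0.230) / (6) = -0.441
  z = (-2 - (-2)·2.665 - (3)·-0.441) / (9) = 0.517
Iteration 3:
  x = (12 - (4)·-0.441 - (-2)·0.517) / (7) = 2.114
  y = (-6 - (-1)·2.114 - (-3)·0.517) / (6) = -0.389
  z = (-2 - (-2)·2.114 - (3)·-0.389) / (9) = 0.377
Change: (-0.551, 0.052, -0.140) → max |·| = 0.551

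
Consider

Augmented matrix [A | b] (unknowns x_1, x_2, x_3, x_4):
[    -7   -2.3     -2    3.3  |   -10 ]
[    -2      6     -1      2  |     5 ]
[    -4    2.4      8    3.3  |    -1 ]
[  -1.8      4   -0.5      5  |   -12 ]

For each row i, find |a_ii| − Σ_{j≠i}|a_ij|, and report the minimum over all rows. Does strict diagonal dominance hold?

row 1: |-7| − (2.3+2+3.3) = -0.6
row 2: |6| − (2+1+2) = 1
row 3: |8| − (4+2.4+3.3) = -1.7
row 4: |5| − (1.8+4+0.5) = -1.3
minimum over rows = -1.7 → not strictly diagonally dominant

-1.7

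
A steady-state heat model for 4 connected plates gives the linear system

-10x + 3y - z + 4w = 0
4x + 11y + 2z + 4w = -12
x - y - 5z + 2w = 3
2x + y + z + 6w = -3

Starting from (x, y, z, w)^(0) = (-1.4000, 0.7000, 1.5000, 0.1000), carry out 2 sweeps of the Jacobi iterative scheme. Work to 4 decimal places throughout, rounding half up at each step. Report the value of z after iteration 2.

-0.5618

Iteration 1:
  x = (0 - (3)·0.7000 - (-1)·1.5000 - (4)·0.1000) / (-10) = 0.1000
  y = (-12 - (4)·-1.4000 - (2)·1.5000 - (4)·0.1000) / (11) = -0.8909
  z = (3 - (1)·-1.4000 - (-1)·0.7000 - (2)·0.1000) / (-5) = -0.9800
  w = (-3 - (2)·-1.4000 - (1)·0.7000 - (1)·1.5000) / (6) = -0.4000
Iteration 2:
  x = (0 - (3)·-0.8909 - (-1)·-0.9800 - (4)·-0.4000) / (-10) = -0.3293
  y = (-12 - (4)·0.1000 - (2)·-0.9800 - (4)·-0.4000) / (11) = -0.8036
  z = (3 - (1)·0.1000 - (-1)·-0.8909 - (2)·-0.4000) / (-5) = -0.5618
  w = (-3 - (2)·0.1000 - (1)·-0.8909 - (1)·-0.9800) / (6) = -0.2215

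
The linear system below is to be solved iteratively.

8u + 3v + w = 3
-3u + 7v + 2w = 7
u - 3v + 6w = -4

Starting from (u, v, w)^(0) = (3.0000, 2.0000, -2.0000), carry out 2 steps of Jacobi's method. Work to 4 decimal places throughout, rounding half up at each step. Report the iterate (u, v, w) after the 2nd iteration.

(-0.6756, 0.9941, 0.7827)

Iteration 1:
  u = (3 - (3)·2.0000 - (1)·-2.0000) / (8) = -0.1250
  v = (7 - (-3)·3.0000 - (2)·-2.0000) / (7) = 2.8571
  w = (-4 - (1)·3.0000 - (-3)·2.0000) / (6) = -0.1667
Iteration 2:
  u = (3 - (3)·2.8571 - (1)·-0.1667) / (8) = -0.6756
  v = (7 - (-3)·-0.1250 - (2)·-0.1667) / (7) = 0.9941
  w = (-4 - (1)·-0.1250 - (-3)·2.8571) / (6) = 0.7827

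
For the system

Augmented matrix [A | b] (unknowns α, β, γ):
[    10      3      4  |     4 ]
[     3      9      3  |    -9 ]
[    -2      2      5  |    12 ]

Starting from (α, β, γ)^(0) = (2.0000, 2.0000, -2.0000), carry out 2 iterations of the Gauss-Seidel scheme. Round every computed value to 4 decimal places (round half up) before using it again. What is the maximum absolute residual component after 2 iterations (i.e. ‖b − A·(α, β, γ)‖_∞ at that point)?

Iteration 1:
  α = (4 - (3)·2.0000 - (4)·-2.0000) / (10) = 0.6000
  β = (-9 - (3)·0.6000 - (3)·-2.0000) / (9) = -0.5333
  γ = (12 - (-2)·0.6000 - (2)·-0.5333) / (5) = 2.8533
Iteration 2:
  α = (4 - (3)·-0.5333 - (4)·2.8533) / (10) = -0.5813
  β = (-9 - (3)·-0.5813 - (3)·2.8533) / (9) = -1.7573
  γ = (12 - (-2)·-0.5813 - (2)·-1.7573) / (5) = 2.8704
Residual b − A·x = (3.6033, -0.0516, 0.0000); ∞-norm = 3.6033

3.6033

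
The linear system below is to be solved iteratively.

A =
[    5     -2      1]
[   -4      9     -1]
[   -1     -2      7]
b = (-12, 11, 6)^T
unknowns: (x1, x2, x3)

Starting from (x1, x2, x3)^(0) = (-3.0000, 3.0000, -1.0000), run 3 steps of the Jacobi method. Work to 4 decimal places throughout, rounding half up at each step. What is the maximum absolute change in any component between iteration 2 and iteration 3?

0.8465

Iteration 1:
  x1 = (-12 - (-2)·3.0000 - (1)·-1.0000) / (5) = -1.0000
  x2 = (11 - (-4)·-3.0000 - (-1)·-1.0000) / (9) = -0.2222
  x3 = (6 - (-1)·-3.0000 - (-2)·3.0000) / (7) = 1.2857
Iteration 2:
  x1 = (-12 - (-2)·-0.2222 - (1)·1.2857) / (5) = -2.7460
  x2 = (11 - (-4)·-1.0000 - (-1)·1.2857) / (9) = 0.9206
  x3 = (6 - (-1)·-1.0000 - (-2)·-0.2222) / (7) = 0.6508
Iteration 3:
  x1 = (-12 - (-2)·0.9206 - (1)·0.6508) / (5) = -2.1619
  x2 = (11 - (-4)·-2.7460 - (-1)·0.6508) / (9) = 0.0741
  x3 = (6 - (-1)·-2.7460 - (-2)·0.9206) / (7) = 0.7279
Change: (0.5841, -0.8465, 0.0771) → max |·| = 0.8465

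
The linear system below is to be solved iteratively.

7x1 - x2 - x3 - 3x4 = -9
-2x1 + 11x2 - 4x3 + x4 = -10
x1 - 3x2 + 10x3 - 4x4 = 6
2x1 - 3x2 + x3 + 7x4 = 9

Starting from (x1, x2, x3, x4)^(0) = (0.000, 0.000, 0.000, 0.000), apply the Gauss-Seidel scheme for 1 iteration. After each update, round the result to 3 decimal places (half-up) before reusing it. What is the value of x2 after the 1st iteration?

Iteration 1:
  x1 = (-9 - (-1)·0.000 - (-1)·0.000 - (-3)·0.000) / (7) = -1.286
  x2 = (-10 - (-2)·-1.286 - (-4)·0.000 - (1)·0.000) / (11) = -1.143
  x3 = (6 - (1)·-1.286 - (-3)·-1.143 - (-4)·0.000) / (10) = 0.386
  x4 = (9 - (2)·-1.286 - (-3)·-1.143 - (1)·0.386) / (7) = 1.108

-1.143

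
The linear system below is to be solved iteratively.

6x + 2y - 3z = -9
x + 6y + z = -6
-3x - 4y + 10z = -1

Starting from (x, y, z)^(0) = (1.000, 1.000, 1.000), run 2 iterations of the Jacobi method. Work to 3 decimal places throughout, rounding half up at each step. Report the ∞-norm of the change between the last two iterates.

1.633

Iteration 1:
  x = (-9 - (2)·1.000 - (-3)·1.000) / (6) = -1.333
  y = (-6 - (1)·1.000 - (1)·1.000) / (6) = -1.333
  z = (-1 - (-3)·1.000 - (-4)·1.000) / (10) = 0.600
Iteration 2:
  x = (-9 - (2)·-1.333 - (-3)·0.600) / (6) = -0.756
  y = (-6 - (1)·-1.333 - (1)·0.600) / (6) = -0.878
  z = (-1 - (-3)·-1.333 - (-4)·-1.333) / (10) = -1.033
Change: (0.577, 0.455, -1.633) → max |·| = 1.633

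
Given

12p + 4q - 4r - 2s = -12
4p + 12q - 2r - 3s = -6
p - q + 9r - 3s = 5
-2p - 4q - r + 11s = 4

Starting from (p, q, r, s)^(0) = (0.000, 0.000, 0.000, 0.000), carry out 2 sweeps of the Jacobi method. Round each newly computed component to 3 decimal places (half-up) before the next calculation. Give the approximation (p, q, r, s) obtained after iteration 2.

Iteration 1:
  p = (-12 - (4)·0.000 - (-4)·0.000 - (-2)·0.000) / (12) = -1.000
  q = (-6 - (4)·0.000 - (-2)·0.000 - (-3)·0.000) / (12) = -0.500
  r = (5 - (1)·0.000 - (-1)·0.000 - (-3)·0.000) / (9) = 0.556
  s = (4 - (-2)·0.000 - (-4)·0.000 - (-1)·0.000) / (11) = 0.364
Iteration 2:
  p = (-12 - (4)·-0.500 - (-4)·0.556 - (-2)·0.364) / (12) = -0.587
  q = (-6 - (4)·-1.000 - (-2)·0.556 - (-3)·0.364) / (12) = 0.017
  r = (5 - (1)·-1.000 - (-1)·-0.500 - (-3)·0.364) / (9) = 0.732
  s = (4 - (-2)·-1.000 - (-4)·-0.500 - (-1)·0.556) / (11) = 0.051

(-0.587, 0.017, 0.732, 0.051)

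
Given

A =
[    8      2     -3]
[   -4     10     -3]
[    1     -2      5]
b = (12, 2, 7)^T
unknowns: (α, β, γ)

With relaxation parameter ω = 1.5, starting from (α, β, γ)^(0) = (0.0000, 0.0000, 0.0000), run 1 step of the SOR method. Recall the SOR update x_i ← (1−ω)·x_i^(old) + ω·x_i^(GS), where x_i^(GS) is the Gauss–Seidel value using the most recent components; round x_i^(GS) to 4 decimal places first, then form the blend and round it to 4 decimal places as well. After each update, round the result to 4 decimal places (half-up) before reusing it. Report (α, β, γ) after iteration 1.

(2.2500, 1.6500, 2.4150)

Iteration 1:
  α: GS value = (12 - (2)·0.0000 - (-3)·0.0000) / (8) = 1.5000;  α ← (1−ω)·0.0000 + ω·1.5000 = 2.2500
  β: GS value = (2 - (-4)·2.2500 - (-3)·0.0000) / (10) = 1.1000;  β ← (1−ω)·0.0000 + ω·1.1000 = 1.6500
  γ: GS value = (7 - (1)·2.2500 - (-2)·1.6500) / (5) = 1.6100;  γ ← (1−ω)·0.0000 + ω·1.6100 = 2.4150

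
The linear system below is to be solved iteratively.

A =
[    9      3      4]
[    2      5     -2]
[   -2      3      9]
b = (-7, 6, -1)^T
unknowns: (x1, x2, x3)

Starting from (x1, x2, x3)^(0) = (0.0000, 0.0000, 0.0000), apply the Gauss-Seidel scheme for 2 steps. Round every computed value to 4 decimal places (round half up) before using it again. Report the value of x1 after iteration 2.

Iteration 1:
  x1 = (-7 - (3)·0.0000 - (4)·0.0000) / (9) = -0.7778
  x2 = (6 - (2)·-0.7778 - (-2)·0.0000) / (5) = 1.5111
  x3 = (-1 - (-2)·-0.7778 - (3)·1.5111) / (9) = -0.7877
Iteration 2:
  x1 = (-7 - (3)·1.5111 - (4)·-0.7877) / (9) = -0.9314
  x2 = (6 - (2)·-0.9314 - (-2)·-0.7877) / (5) = 1.2575
  x3 = (-1 - (-2)·-0.9314 - (3)·1.2575) / (9) = -0.7373

-0.9314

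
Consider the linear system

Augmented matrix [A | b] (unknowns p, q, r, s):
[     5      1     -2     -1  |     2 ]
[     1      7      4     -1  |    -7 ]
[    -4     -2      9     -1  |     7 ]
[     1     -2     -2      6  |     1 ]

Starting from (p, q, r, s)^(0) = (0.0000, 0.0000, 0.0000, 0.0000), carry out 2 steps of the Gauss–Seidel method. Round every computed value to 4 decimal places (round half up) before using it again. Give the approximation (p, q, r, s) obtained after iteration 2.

(0.8972, -1.5417, 0.8326, -0.2192)

Iteration 1:
  p = (2 - (1)·0.0000 - (-2)·0.0000 - (-1)·0.0000) / (5) = 0.4000
  q = (-7 - (1)·0.4000 - (4)·0.0000 - (-1)·0.0000) / (7) = -1.0571
  r = (7 - (-4)·0.4000 - (-2)·-1.0571 - (-1)·0.0000) / (9) = 0.7206
  s = (1 - (1)·0.4000 - (-2)·-1.0571 - (-2)·0.7206) / (6) = -0.0122
Iteration 2:
  p = (2 - (1)·-1.0571 - (-2)·0.7206 - (-1)·-0.0122) / (5) = 0.8972
  q = (-7 - (1)·0.8972 - (4)·0.7206 - (-1)·-0.0122) / (7) = -1.5417
  r = (7 - (-4)·0.8972 - (-2)·-1.5417 - (-1)·-0.0122) / (9) = 0.8326
  s = (1 - (1)·0.8972 - (-2)·-1.5417 - (-2)·0.8326) / (6) = -0.2192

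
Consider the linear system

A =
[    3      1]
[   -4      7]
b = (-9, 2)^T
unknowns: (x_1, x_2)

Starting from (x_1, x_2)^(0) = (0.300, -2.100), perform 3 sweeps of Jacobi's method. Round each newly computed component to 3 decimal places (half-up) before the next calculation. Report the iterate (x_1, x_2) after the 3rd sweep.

Iteration 1:
  x_1 = (-9 - (1)·-2.100) / (3) = -2.300
  x_2 = (2 - (-4)·0.300) / (7) = 0.457
Iteration 2:
  x_1 = (-9 - (1)·0.457) / (3) = -3.152
  x_2 = (2 - (-4)·-2.300) / (7) = -1.029
Iteration 3:
  x_1 = (-9 - (1)·-1.029) / (3) = -2.657
  x_2 = (2 - (-4)·-3.152) / (7) = -1.515

(-2.657, -1.515)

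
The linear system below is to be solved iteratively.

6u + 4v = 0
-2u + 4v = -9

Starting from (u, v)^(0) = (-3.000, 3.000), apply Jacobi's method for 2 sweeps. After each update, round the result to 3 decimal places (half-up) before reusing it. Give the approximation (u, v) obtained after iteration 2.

Iteration 1:
  u = (0 - (4)·3.000) / (6) = -2.000
  v = (-9 - (-2)·-3.000) / (4) = -3.750
Iteration 2:
  u = (0 - (4)·-3.750) / (6) = 2.500
  v = (-9 - (-2)·-2.000) / (4) = -3.250

(2.500, -3.250)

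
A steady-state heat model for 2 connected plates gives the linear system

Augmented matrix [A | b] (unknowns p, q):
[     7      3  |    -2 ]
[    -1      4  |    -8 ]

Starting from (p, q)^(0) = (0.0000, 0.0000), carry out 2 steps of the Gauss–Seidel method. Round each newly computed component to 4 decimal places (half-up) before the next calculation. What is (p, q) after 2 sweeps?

Iteration 1:
  p = (-2 - (3)·0.0000) / (7) = -0.2857
  q = (-8 - (-1)·-0.2857) / (4) = -2.0714
Iteration 2:
  p = (-2 - (3)·-2.0714) / (7) = 0.6020
  q = (-8 - (-1)·0.6020) / (4) = -1.8495

(0.6020, -1.8495)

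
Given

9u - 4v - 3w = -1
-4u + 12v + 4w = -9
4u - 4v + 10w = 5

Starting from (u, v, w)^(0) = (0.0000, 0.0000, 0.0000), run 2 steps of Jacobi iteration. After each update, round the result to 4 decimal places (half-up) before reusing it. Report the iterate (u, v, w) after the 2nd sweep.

(-0.2778, -0.9537, 0.2444)

Iteration 1:
  u = (-1 - (-4)·0.0000 - (-3)·0.0000) / (9) = -0.1111
  v = (-9 - (-4)·0.0000 - (4)·0.0000) / (12) = -0.7500
  w = (5 - (4)·0.0000 - (-4)·0.0000) / (10) = 0.5000
Iteration 2:
  u = (-1 - (-4)·-0.7500 - (-3)·0.5000) / (9) = -0.2778
  v = (-9 - (-4)·-0.1111 - (4)·0.5000) / (12) = -0.9537
  w = (5 - (4)·-0.1111 - (-4)·-0.7500) / (10) = 0.2444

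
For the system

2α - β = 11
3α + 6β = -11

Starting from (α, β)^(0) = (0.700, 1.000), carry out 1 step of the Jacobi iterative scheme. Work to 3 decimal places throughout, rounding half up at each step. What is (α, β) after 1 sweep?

Iteration 1:
  α = (11 - (-1)·1.000) / (2) = 6.000
  β = (-11 - (3)·0.700) / (6) = -2.183

(6.000, -2.183)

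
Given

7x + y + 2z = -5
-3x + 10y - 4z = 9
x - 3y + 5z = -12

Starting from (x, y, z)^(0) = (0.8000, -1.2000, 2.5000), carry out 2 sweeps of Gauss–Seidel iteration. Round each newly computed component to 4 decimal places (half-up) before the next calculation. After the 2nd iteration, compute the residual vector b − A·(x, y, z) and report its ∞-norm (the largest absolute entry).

3.6402

Iteration 1:
  x = (-5 - (1)·-1.2000 - (2)·2.5000) / (7) = -1.2571
  y = (9 - (-3)·-1.2571 - (-4)·2.5000) / (10) = 1.5229
  z = (-12 - (1)·-1.2571 - (-3)·1.5229) / (5) = -1.2348
Iteration 2:
  x = (-5 - (1)·1.5229 - (2)·-1.2348) / (7) = -0.5790
  y = (9 - (-3)·-0.5790 - (-4)·-1.2348) / (10) = 0.2324
  z = (-12 - (1)·-0.5790 - (-3)·0.2324) / (5) = -2.1448
Residual b − A·x = (3.1102, -3.6402, 0.0002); ∞-norm = 3.6402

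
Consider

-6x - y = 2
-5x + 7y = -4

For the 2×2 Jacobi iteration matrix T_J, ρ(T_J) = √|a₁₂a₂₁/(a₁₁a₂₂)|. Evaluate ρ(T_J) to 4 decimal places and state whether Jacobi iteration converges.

a₁₂a₂₁/(a₁₁a₂₂) = (-1)·(-5) / ((-6)·(7)) = -0.119048
ρ = √|-0.119048| = √0.119048 = 0.3450
ρ < 1, so Jacobi converges

0.3450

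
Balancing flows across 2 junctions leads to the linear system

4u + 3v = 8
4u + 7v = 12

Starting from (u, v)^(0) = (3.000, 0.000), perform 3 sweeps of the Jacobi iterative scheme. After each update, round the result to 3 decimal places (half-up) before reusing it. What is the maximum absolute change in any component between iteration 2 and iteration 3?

Iteration 1:
  u = (8 - (3)·0.000) / (4) = 2.000
  v = (12 - (4)·3.000) / (7) = 0.000
Iteration 2:
  u = (8 - (3)·0.000) / (4) = 2.000
  v = (12 - (4)·2.000) / (7) = 0.571
Iteration 3:
  u = (8 - (3)·0.571) / (4) = 1.572
  v = (12 - (4)·2.000) / (7) = 0.571
Change: (-0.428, 0.000) → max |·| = 0.428

0.428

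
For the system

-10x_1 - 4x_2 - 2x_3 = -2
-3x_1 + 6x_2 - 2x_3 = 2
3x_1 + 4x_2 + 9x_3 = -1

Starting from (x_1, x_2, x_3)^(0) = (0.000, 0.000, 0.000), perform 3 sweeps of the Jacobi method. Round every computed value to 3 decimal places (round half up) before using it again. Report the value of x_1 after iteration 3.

Iteration 1:
  x_1 = (-2 - (-4)·0.000 - (-2)·0.000) / (-10) = 0.200
  x_2 = (2 - (-3)·0.000 - (-2)·0.000) / (6) = 0.333
  x_3 = (-1 - (3)·0.000 - (4)·0.000) / (9) = -0.111
Iteration 2:
  x_1 = (-2 - (-4)·0.333 - (-2)·-0.111) / (-10) = 0.089
  x_2 = (2 - (-3)·0.200 - (-2)·-0.111) / (6) = 0.396
  x_3 = (-1 - (3)·0.200 - (4)·0.333) / (9) = -0.326
Iteration 3:
  x_1 = (-2 - (-4)·0.396 - (-2)·-0.326) / (-10) = 0.107
  x_2 = (2 - (-3)·0.089 - (-2)·-0.326) / (6) = 0.269
  x_3 = (-1 - (3)·0.089 - (4)·0.396) / (9) = -0.317

0.107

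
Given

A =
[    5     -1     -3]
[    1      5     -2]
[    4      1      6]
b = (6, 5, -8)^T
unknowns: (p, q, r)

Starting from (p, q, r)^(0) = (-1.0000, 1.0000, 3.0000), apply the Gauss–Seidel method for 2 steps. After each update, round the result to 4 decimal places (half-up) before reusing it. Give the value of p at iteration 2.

-0.7240

Iteration 1:
  p = (6 - (-1)·1.0000 - (-3)·3.0000) / (5) = 3.2000
  q = (5 - (1)·3.2000 - (-2)·3.0000) / (5) = 1.5600
  r = (-8 - (4)·3.2000 - (1)·1.5600) / (6) = -3.7267
Iteration 2:
  p = (6 - (-1)·1.5600 - (-3)·-3.7267) / (5) = -0.7240
  q = (5 - (1)·-0.7240 - (-2)·-3.7267) / (5) = -0.3459
  r = (-8 - (4)·-0.7240 - (1)·-0.3459) / (6) = -0.7930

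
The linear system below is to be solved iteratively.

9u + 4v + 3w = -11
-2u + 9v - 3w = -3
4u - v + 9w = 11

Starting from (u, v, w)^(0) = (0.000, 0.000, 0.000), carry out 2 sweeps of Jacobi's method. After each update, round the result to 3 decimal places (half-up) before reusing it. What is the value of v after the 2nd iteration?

-0.198

Iteration 1:
  u = (-11 - (4)·0.000 - (3)·0.000) / (9) = -1.222
  v = (-3 - (-2)·0.000 - (-3)·0.000) / (9) = -0.333
  w = (11 - (4)·0.000 - (-1)·0.000) / (9) = 1.222
Iteration 2:
  u = (-11 - (4)·-0.333 - (3)·1.222) / (9) = -1.482
  v = (-3 - (-2)·-1.222 - (-3)·1.222) / (9) = -0.198
  w = (11 - (4)·-1.222 - (-1)·-0.333) / (9) = 1.728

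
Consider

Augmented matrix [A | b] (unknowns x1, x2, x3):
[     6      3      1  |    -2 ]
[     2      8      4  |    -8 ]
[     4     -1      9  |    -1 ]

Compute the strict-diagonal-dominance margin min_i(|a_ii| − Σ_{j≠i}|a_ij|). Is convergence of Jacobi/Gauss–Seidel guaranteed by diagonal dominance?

2

row 1: |6| − (3+1) = 2
row 2: |8| − (2+4) = 2
row 3: |9| − (4+1) = 4
minimum over rows = 2 → strictly diagonally dominant (convergence guaranteed)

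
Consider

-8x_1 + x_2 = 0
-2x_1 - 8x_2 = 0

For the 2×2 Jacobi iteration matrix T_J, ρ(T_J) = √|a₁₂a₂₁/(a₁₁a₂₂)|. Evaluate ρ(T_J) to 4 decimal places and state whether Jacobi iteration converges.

0.1768

a₁₂a₂₁/(a₁₁a₂₂) = (1)·(-2) / ((-8)·(-8)) = -0.031250
ρ = √|-0.031250| = √0.031250 = 0.1768
ρ < 1, so Jacobi converges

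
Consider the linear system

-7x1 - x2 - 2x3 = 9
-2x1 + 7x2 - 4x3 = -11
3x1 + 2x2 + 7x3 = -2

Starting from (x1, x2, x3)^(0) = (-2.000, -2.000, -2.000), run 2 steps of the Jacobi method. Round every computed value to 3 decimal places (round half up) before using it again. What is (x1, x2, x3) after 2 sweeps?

Iteration 1:
  x1 = (9 - (-1)·-2.000 - (-2)·-2.000) / (-7) = -0.429
  x2 = (-11 - (-2)·-2.000 - (-4)·-2.000) / (7) = -3.286
  x3 = (-2 - (3)·-2.000 - (2)·-2.000) / (7) = 1.143
Iteration 2:
  x1 = (9 - (-1)·-3.286 - (-2)·1.143) / (-7) = -1.143
  x2 = (-11 - (-2)·-0.429 - (-4)·1.143) / (7) = -1.041
  x3 = (-2 - (3)·-0.429 - (2)·-3.286) / (7) = 0.837

(-1.143, -1.041, 0.837)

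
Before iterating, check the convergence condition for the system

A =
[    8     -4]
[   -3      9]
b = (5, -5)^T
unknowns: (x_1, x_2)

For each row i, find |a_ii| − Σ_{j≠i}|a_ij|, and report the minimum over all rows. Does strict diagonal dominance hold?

4

row 1: |8| − (4) = 4
row 2: |9| − (3) = 6
minimum over rows = 4 → strictly diagonally dominant (convergence guaranteed)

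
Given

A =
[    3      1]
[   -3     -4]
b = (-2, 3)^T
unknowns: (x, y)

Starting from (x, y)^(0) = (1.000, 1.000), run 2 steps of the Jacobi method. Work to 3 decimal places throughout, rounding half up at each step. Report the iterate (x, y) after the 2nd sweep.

Iteration 1:
  x = (-2 - (1)·1.000) / (3) = -1.000
  y = (3 - (-3)·1.000) / (-4) = -1.500
Iteration 2:
  x = (-2 - (1)·-1.500) / (3) = -0.167
  y = (3 - (-3)·-1.000) / (-4) = 0.000

(-0.167, 0.000)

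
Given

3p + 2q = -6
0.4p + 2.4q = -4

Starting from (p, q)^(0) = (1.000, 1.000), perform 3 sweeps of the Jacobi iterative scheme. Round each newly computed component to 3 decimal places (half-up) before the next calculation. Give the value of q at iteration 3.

-1.537

Iteration 1:
  p = (-6 - (2)·1.000) / (3) = -2.667
  q = (-4 - (0.4)·1.000) / (2.4) = -1.833
Iteration 2:
  p = (-6 - (2)·-1.833) / (3) = -0.778
  q = (-4 - (0.4)·-2.667) / (2.4) = -1.222
Iteration 3:
  p = (-6 - (2)·-1.222) / (3) = -1.185
  q = (-4 - (0.4)·-0.778) / (2.4) = -1.537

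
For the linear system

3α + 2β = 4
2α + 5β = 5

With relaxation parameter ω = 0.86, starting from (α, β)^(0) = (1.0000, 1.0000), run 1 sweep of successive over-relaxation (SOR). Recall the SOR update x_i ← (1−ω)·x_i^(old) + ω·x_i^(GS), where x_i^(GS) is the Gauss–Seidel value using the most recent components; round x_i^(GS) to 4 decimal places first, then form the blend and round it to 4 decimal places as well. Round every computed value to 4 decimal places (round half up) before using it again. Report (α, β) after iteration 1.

(0.7134, 0.7546)

Iteration 1:
  α: GS value = (4 - (2)·1.0000) / (3) = 0.6667;  α ← (1−ω)·1.0000 + ω·0.6667 = 0.7134
  β: GS value = (5 - (2)·0.7134) / (5) = 0.7146;  β ← (1−ω)·1.0000 + ω·0.7146 = 0.7546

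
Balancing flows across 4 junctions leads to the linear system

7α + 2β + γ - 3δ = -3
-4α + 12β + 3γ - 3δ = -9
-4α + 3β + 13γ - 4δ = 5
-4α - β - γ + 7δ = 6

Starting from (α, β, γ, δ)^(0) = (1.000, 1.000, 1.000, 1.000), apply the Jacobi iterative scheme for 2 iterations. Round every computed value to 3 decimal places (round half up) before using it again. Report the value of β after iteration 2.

Iteration 1:
  α = (-3 - (2)·1.000 - (1)·1.000 - (-3)·1.000) / (7) = -0.429
  β = (-9 - (-4)·1.000 - (3)·1.000 - (-3)·1.000) / (12) = -0.417
  γ = (5 - (-4)·1.000 - (3)·1.000 - (-4)·1.000) / (13) = 0.769
  δ = (6 - (-4)·1.000 - (-1)·1.000 - (-1)·1.000) / (7) = 1.714
Iteration 2:
  α = (-3 - (2)·-0.417 - (1)·0.769 - (-3)·1.714) / (7) = 0.315
  β = (-9 - (-4)·-0.429 - (3)·0.769 - (-3)·1.714) / (12) = -0.657
  γ = (5 - (-4)·-0.429 - (3)·-0.417 - (-4)·1.714) / (13) = 0.876
  δ = (6 - (-4)·-0.429 - (-1)·-0.417 - (-1)·0.769) / (7) = 0.662

-0.657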